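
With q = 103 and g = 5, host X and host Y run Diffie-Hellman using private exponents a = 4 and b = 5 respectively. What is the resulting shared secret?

Host X sends A = g^a mod q = 5^4 mod 103.
5^1 ≡ 5 (mod 103)
5^2 = (5^1)^2 ≡ 5^2 = 25 ≡ 25 (mod 103)
5^4 = (5^2)^2 ≡ 25^2 = 625 ≡ 7 (mod 103)
So A = 7. Host Y then computes K = A^b mod q = 7^5 mod 103.
7^1 ≡ 7 (mod 103)
7^2 = (7^1)^2 ≡ 7^2 = 49 ≡ 49 (mod 103)
7^4 = (7^2)^2 ≡ 49^2 = 2401 ≡ 32 (mod 103)
7^5 = 7^4 · 7^1 ≡ 32 · 7 ≡ 18 (mod 103).

18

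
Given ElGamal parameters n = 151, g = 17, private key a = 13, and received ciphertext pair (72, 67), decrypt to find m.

131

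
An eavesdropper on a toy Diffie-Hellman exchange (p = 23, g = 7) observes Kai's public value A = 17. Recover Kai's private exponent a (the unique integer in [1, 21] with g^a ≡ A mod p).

Try successive powers of 7 modulo 23:
7^1 ≡ 7
7^2 ≡ 3
7^3 ≡ 21
7^4 ≡ 9
7^5 ≡ 17
Found: a = 5.

5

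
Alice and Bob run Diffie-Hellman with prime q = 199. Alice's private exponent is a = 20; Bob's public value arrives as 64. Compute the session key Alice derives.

90

Shared key K = 64^20 mod 199.
64^1 ≡ 64 (mod 199)
64^2 = (64^1)^2 ≡ 64^2 = 4096 ≡ 116 (mod 199)
64^4 = (64^2)^2 ≡ 116^2 = 13456 ≡ 123 (mod 199)
64^8 = (64^4)^2 ≡ 123^2 = 15129 ≡ 5 (mod 199)
64^16 = (64^8)^2 ≡ 5^2 = 25 ≡ 25 (mod 199)
64^20 = 64^16 · 64^4 ≡ 25 · 123 ≡ 90 (mod 199).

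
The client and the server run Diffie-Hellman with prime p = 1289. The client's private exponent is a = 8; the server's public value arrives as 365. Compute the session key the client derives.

350

Shared key K = 365^8 mod 1289.
365^1 ≡ 365 (mod 1289)
365^2 = (365^1)^2 ≡ 365^2 = 133225 ≡ 458 (mod 1289)
365^4 = (365^2)^2 ≡ 458^2 = 209764 ≡ 946 (mod 1289)
365^8 = (365^4)^2 ≡ 946^2 = 894916 ≡ 350 (mod 1289)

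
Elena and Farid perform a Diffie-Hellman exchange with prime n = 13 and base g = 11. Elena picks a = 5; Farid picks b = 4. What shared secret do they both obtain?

9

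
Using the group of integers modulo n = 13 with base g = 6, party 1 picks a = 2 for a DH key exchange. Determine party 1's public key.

10

Public value = 6^{2} \pmod{13}.
6^1 ≡ 6 (mod 13)
6^2 = (6^1)^2 ≡ 6^2 = 36 ≡ 10 (mod 13)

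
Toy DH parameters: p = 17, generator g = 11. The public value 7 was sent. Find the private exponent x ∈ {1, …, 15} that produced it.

Try successive powers of 11 modulo 17:
11^1 ≡ 11
11^2 ≡ 2
11^3 ≡ 5
11^4 ≡ 4
11^5 ≡ 10
11^6 ≡ 8
11^7 ≡ 3
11^8 ≡ 16
11^9 ≡ 6
11^10 ≡ 15
11^11 ≡ 12
11^12 ≡ 13
11^13 ≡ 7
Found: x = 13.

13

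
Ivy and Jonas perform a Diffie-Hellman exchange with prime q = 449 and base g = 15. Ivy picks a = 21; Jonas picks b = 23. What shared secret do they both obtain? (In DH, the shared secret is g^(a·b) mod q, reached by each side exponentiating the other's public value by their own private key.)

Jonas sends B = g^b mod q = 15^23 mod 449.
15^1 ≡ 15 (mod 449)
15^2 = (15^1)^2 ≡ 15^2 = 225 ≡ 225 (mod 449)
15^4 = (15^2)^2 ≡ 225^2 = 50625 ≡ 337 (mod 449)
15^8 = (15^4)^2 ≡ 337^2 = 113569 ≡ 421 (mod 449)
15^16 = (15^8)^2 ≡ 421^2 = 177241 ≡ 335 (mod 449)
15^23 = 15^16 · 15^4 · 15^2 · 15^1 ≡ 335 · 337 · 225 · 15 ≡ 123 (mod 449).
So B = 123. Ivy then computes K = B^a mod q = 123^21 mod 449.
123^1 ≡ 123 (mod 449)
123^2 = (123^1)^2 ≡ 123^2 = 15129 ≡ 312 (mod 449)
123^4 = (123^2)^2 ≡ 312^2 = 97344 ≡ 360 (mod 449)
123^8 = (123^4)^2 ≡ 360^2 = 129600 ≡ 288 (mod 449)
123^16 = (123^8)^2 ≡ 288^2 = 82944 ≡ 328 (mod 449)
123^21 = 123^16 · 123^4 · 123^1 ≡ 328 · 360 · 123 ≡ 37 (mod 449).

37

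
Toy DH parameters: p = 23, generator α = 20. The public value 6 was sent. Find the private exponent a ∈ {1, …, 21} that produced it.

Try successive powers of 20 modulo 23:
20^1 ≡ 20
20^2 ≡ 9
20^3 ≡ 19
20^4 ≡ 12
20^5 ≡ 10
20^6 ≡ 16
20^7 ≡ 21
20^8 ≡ 6
Found: a = 8.

8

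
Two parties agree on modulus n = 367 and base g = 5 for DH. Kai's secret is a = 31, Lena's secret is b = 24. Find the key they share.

114

Lena sends B = g^b mod n = 5^24 mod 367.
5^1 ≡ 5 (mod 367)
5^2 = (5^1)^2 ≡ 5^2 = 25 ≡ 25 (mod 367)
5^4 = (5^2)^2 ≡ 25^2 = 625 ≡ 258 (mod 367)
5^8 = (5^4)^2 ≡ 258^2 = 66564 ≡ 137 (mod 367)
5^16 = (5^8)^2 ≡ 137^2 = 18769 ≡ 52 (mod 367)
5^24 = 5^16 · 5^8 ≡ 52 · 137 ≡ 151 (mod 367).
So B = 151. Kai then computes K = B^a mod n = 151^31 mod 367.
151^1 ≡ 151 (mod 367)
151^2 = (151^1)^2 ≡ 151^2 = 22801 ≡ 47 (mod 367)
151^4 = (151^2)^2 ≡ 47^2 = 2209 ≡ 7 (mod 367)
151^8 = (151^4)^2 ≡ 7^2 = 49 ≡ 49 (mod 367)
151^16 = (151^8)^2 ≡ 49^2 = 2401 ≡ 199 (mod 367)
151^31 = 151^16 · 151^8 · 151^4 · 151^2 · 151^1 ≡ 199 · 49 · 7 · 47 · 151 ≡ 114 (mod 367).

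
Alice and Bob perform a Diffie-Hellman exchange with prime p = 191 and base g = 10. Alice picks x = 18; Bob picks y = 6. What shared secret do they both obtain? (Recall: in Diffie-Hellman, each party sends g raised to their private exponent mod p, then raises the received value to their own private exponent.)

Bob sends B = g^y mod p = 10^6 mod 191.
10^1 ≡ 10 (mod 191)
10^2 = (10^1)^2 ≡ 10^2 = 100 ≡ 100 (mod 191)
10^4 = (10^2)^2 ≡ 100^2 = 10000 ≡ 68 (mod 191)
10^6 = 10^4 · 10^2 ≡ 68 · 100 ≡ 115 (mod 191).
So B = 115. Alice then computes K = B^x mod p = 115^18 mod 191.
115^1 ≡ 115 (mod 191)
115^2 = (115^1)^2 ≡ 115^2 = 13225 ≡ 46 (mod 191)
115^4 = (115^2)^2 ≡ 46^2 = 2116 ≡ 15 (mod 191)
115^8 = (115^4)^2 ≡ 15^2 = 225 ≡ 34 (mod 191)
115^16 = (115^8)^2 ≡ 34^2 = 1156 ≡ 10 (mod 191)
115^18 = 115^16 · 115^2 ≡ 10 · 46 ≡ 78 (mod 191).

78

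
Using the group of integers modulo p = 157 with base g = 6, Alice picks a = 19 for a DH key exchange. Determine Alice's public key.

Public value = 6^19 mod 157.
6^1 ≡ 6 (mod 157)
6^2 = (6^1)^2 ≡ 6^2 = 36 ≡ 36 (mod 157)
6^4 = (6^2)^2 ≡ 36^2 = 1296 ≡ 40 (mod 157)
6^8 = (6^4)^2 ≡ 40^2 = 1600 ≡ 30 (mod 157)
6^16 = (6^8)^2 ≡ 30^2 = 900 ≡ 115 (mod 157)
6^19 = 6^16 · 6^2 · 6^1 ≡ 115 · 36 · 6 ≡ 34 (mod 157).

34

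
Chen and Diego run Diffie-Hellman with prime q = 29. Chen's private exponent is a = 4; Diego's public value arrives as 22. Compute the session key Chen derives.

Shared key K = 22^4 mod 29.
22^1 ≡ 22 (mod 29)
22^2 = (22^1)^2 ≡ 22^2 = 484 ≡ 20 (mod 29)
22^4 = (22^2)^2 ≡ 20^2 = 400 ≡ 23 (mod 29)

23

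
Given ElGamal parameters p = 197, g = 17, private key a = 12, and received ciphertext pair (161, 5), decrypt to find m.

176

Shared mask s = c₁^a mod p = 161^12 mod 197.
161^1 ≡ 161 (mod 197)
161^2 = (161^1)^2 ≡ 161^2 = 25921 ≡ 114 (mod 197)
161^4 = (161^2)^2 ≡ 114^2 = 12996 ≡ 191 (mod 197)
161^8 = (161^4)^2 ≡ 191^2 = 36481 ≡ 36 (mod 197)
161^12 = 161^8 · 161^4 ≡ 36 · 191 ≡ 178 (mod 197).
So s = 178; s⁻¹ ≡ 114 (mod 197).
m = c₂ · s⁻¹ mod 197 = 5 · 114 mod 197 = 176.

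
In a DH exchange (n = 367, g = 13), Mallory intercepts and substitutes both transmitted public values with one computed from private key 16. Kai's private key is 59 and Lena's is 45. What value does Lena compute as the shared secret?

101

Lena receives Mallory's public value M = 13^16 mod 367 instead of the honest one.
13^1 ≡ 13 (mod 367)
13^2 = (13^1)^2 ≡ 13^2 = 169 ≡ 169 (mod 367)
13^4 = (13^2)^2 ≡ 169^2 = 28561 ≡ 302 (mod 367)
13^8 = (13^4)^2 ≡ 302^2 = 91204 ≡ 188 (mod 367)
13^16 = (13^8)^2 ≡ 188^2 = 35344 ≡ 112 (mod 367)
So M = 112. Lena computes K = M^45 mod 367.
112^1 ≡ 112 (mod 367)
112^2 = (112^1)^2 ≡ 112^2 = 12544 ≡ 66 (mod 367)
112^4 = (112^2)^2 ≡ 66^2 = 4356 ≡ 319 (mod 367)
112^8 = (112^4)^2 ≡ 319^2 = 101761 ≡ 102 (mod 367)
112^16 = (112^8)^2 ≡ 102^2 = 10404 ≡ 128 (mod 367)
112^32 = (112^16)^2 ≡ 128^2 = 16384 ≡ 236 (mod 367)
112^45 = 112^32 · 112^8 · 112^4 · 112^1 ≡ 236 · 102 · 319 · 112 ≡ 101 (mod 367).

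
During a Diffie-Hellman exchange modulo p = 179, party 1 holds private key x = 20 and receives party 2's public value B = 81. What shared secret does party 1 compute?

51

Shared key K = 81^20 mod 179.
81^1 ≡ 81 (mod 179)
81^2 = (81^1)^2 ≡ 81^2 = 6561 ≡ 117 (mod 179)
81^4 = (81^2)^2 ≡ 117^2 = 13689 ≡ 85 (mod 179)
81^8 = (81^4)^2 ≡ 85^2 = 7225 ≡ 65 (mod 179)
81^16 = (81^8)^2 ≡ 65^2 = 4225 ≡ 108 (mod 179)
81^20 = 81^16 · 81^4 ≡ 108 · 85 ≡ 51 (mod 179).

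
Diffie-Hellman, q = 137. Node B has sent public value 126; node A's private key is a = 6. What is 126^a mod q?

Shared key K = 126^6 mod 137.
126^1 ≡ 126 (mod 137)
126^2 = (126^1)^2 ≡ 126^2 = 15876 ≡ 121 (mod 137)
126^4 = (126^2)^2 ≡ 121^2 = 14641 ≡ 119 (mod 137)
126^6 = 126^4 · 126^2 ≡ 119 · 121 ≡ 14 (mod 137).

14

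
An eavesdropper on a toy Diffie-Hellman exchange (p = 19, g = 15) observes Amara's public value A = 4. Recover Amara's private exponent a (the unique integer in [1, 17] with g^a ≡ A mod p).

Try successive powers of 15 modulo 19:
15^1 ≡ 15
15^2 ≡ 16
15^3 ≡ 12
15^4 ≡ 9
15^5 ≡ 2
15^6 ≡ 11
15^7 ≡ 13
15^8 ≡ 5
15^9 ≡ 18
15^10 ≡ 4
Found: a = 10.

10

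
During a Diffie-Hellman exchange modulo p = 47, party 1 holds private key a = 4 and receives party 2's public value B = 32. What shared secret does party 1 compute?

6

Shared key K = 32^4 mod 47.
32^1 ≡ 32 (mod 47)
32^2 = (32^1)^2 ≡ 32^2 = 1024 ≡ 37 (mod 47)
32^4 = (32^2)^2 ≡ 37^2 = 1369 ≡ 6 (mod 47)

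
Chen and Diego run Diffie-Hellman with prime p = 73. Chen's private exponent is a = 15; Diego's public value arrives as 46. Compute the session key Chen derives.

27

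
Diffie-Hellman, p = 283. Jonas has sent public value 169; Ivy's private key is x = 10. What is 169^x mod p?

Shared key K = 169^10 mod 283.
169^1 ≡ 169 (mod 283)
169^2 = (169^1)^2 ≡ 169^2 = 28561 ≡ 261 (mod 283)
169^4 = (169^2)^2 ≡ 261^2 = 68121 ≡ 201 (mod 283)
169^8 = (169^4)^2 ≡ 201^2 = 40401 ≡ 215 (mod 283)
169^10 = 169^8 · 169^2 ≡ 215 · 261 ≡ 81 (mod 283).

81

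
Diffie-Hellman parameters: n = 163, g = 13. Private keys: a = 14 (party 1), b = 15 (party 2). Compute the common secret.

Party 1 sends A = g^a mod n = 13^14 mod 163.
13^1 ≡ 13 (mod 163)
13^2 = (13^1)^2 ≡ 13^2 = 169 ≡ 6 (mod 163)
13^4 = (13^2)^2 ≡ 6^2 = 36 ≡ 36 (mod 163)
13^8 = (13^4)^2 ≡ 36^2 = 1296 ≡ 155 (mod 163)
13^14 = 13^8 · 13^4 · 13^2 ≡ 155 · 36 · 6 ≡ 65 (mod 163).
So A = 65. Party 2 then computes K = A^b mod n = 65^15 mod 163.
65^1 ≡ 65 (mod 163)
65^2 = (65^1)^2 ≡ 65^2 = 4225 ≡ 150 (mod 163)
65^4 = (65^2)^2 ≡ 150^2 = 22500 ≡ 6 (mod 163)
65^8 = (65^4)^2 ≡ 6^2 = 36 ≡ 36 (mod 163)
65^15 = 65^8 · 65^4 · 65^2 · 65^1 ≡ 36 · 6 · 150 · 65 ≡ 40 (mod 163).

40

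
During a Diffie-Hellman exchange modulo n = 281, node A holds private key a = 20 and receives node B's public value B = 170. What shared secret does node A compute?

Shared key K = 170^20 mod 281.
170^1 ≡ 170 (mod 281)
170^2 = (170^1)^2 ≡ 170^2 = 28900 ≡ 238 (mod 281)
170^4 = (170^2)^2 ≡ 238^2 = 56644 ≡ 163 (mod 281)
170^8 = (170^4)^2 ≡ 163^2 = 26569 ≡ 155 (mod 281)
170^16 = (170^8)^2 ≡ 155^2 = 24025 ≡ 140 (mod 281)
170^20 = 170^16 · 170^4 ≡ 140 · 163 ≡ 59 (mod 281).

59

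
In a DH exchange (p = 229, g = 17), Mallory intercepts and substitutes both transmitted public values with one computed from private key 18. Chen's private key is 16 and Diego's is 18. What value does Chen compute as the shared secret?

104

Chen receives Mallory's public value M = 17^18 mod 229 instead of the honest one.
17^1 ≡ 17 (mod 229)
17^2 = (17^1)^2 ≡ 17^2 = 289 ≡ 60 (mod 229)
17^4 = (17^2)^2 ≡ 60^2 = 3600 ≡ 165 (mod 229)
17^8 = (17^4)^2 ≡ 165^2 = 27225 ≡ 203 (mod 229)
17^16 = (17^8)^2 ≡ 203^2 = 41209 ≡ 218 (mod 229)
17^18 = 17^16 · 17^2 ≡ 218 · 60 ≡ 27 (mod 229).
So M = 27. Chen computes K = M^16 mod 229.
27^1 ≡ 27 (mod 229)
27^2 = (27^1)^2 ≡ 27^2 = 729 ≡ 42 (mod 229)
27^4 = (27^2)^2 ≡ 42^2 = 1764 ≡ 161 (mod 229)
27^8 = (27^4)^2 ≡ 161^2 = 25921 ≡ 44 (mod 229)
27^16 = (27^8)^2 ≡ 44^2 = 1936 ≡ 104 (mod 229)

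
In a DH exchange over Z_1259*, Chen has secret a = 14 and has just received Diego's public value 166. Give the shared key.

877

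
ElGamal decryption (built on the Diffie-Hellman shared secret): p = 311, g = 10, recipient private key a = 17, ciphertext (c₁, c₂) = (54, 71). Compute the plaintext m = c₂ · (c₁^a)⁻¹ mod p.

Shared mask s = c₁^a mod p = 54^17 mod 311.
54^1 ≡ 54 (mod 311)
54^2 = (54^1)^2 ≡ 54^2 = 2916 ≡ 117 (mod 311)
54^4 = (54^2)^2 ≡ 117^2 = 13689 ≡ 5 (mod 311)
54^8 = (54^4)^2 ≡ 5^2 = 25 ≡ 25 (mod 311)
54^16 = (54^8)^2 ≡ 25^2 = 625 ≡ 3 (mod 311)
54^17 = 54^16 · 54^1 ≡ 3 · 54 ≡ 162 (mod 311).
So s = 162; s⁻¹ ≡ 48 (mod 311).
m = c₂ · s⁻¹ mod 311 = 71 · 48 mod 311 = 298.

298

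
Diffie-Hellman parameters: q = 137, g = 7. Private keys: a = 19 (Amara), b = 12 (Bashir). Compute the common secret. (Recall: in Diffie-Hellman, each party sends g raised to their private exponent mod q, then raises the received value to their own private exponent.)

38

Amara sends A = g^a mod q = 7^19 mod 137.
7^1 ≡ 7 (mod 137)
7^2 = (7^1)^2 ≡ 7^2 = 49 ≡ 49 (mod 137)
7^4 = (7^2)^2 ≡ 49^2 = 2401 ≡ 72 (mod 137)
7^8 = (7^4)^2 ≡ 72^2 = 5184 ≡ 115 (mod 137)
7^16 = (7^8)^2 ≡ 115^2 = 13225 ≡ 73 (mod 137)
7^19 = 7^16 · 7^2 · 7^1 ≡ 73 · 49 · 7 ≡ 105 (mod 137).
So A = 105. Bashir then computes K = A^b mod q = 105^12 mod 137.
105^1 ≡ 105 (mod 137)
105^2 = (105^1)^2 ≡ 105^2 = 11025 ≡ 65 (mod 137)
105^4 = (105^2)^2 ≡ 65^2 = 4225 ≡ 115 (mod 137)
105^8 = (105^4)^2 ≡ 115^2 = 13225 ≡ 73 (mod 137)
105^12 = 105^8 · 105^4 ≡ 73 · 115 ≡ 38 (mod 137).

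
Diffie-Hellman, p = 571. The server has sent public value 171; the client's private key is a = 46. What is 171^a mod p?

476

Shared key K = 171^46 mod 571.
171^1 ≡ 171 (mod 571)
171^2 = (171^1)^2 ≡ 171^2 = 29241 ≡ 120 (mod 571)
171^4 = (171^2)^2 ≡ 120^2 = 14400 ≡ 125 (mod 571)
171^8 = (171^4)^2 ≡ 125^2 = 15625 ≡ 208 (mod 571)
171^16 = (171^8)^2 ≡ 208^2 = 43264 ≡ 439 (mod 571)
171^32 = (171^16)^2 ≡ 439^2 = 192721 ≡ 294 (mod 571)
171^46 = 171^32 · 171^8 · 171^4 · 171^2 ≡ 294 · 208 · 125 · 120 ≡ 476 (mod 571).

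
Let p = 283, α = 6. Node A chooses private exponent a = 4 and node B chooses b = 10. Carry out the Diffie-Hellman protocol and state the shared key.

24

Node B sends B = α^b mod p = 6^10 mod 283.
6^1 ≡ 6 (mod 283)
6^2 = (6^1)^2 ≡ 6^2 = 36 ≡ 36 (mod 283)
6^4 = (6^2)^2 ≡ 36^2 = 1296 ≡ 164 (mod 283)
6^8 = (6^4)^2 ≡ 164^2 = 26896 ≡ 11 (mod 283)
6^10 = 6^8 · 6^2 ≡ 11 · 36 ≡ 113 (mod 283).
So B = 113. Node A then computes K = B^a mod p = 113^4 mod 283.
113^1 ≡ 113 (mod 283)
113^2 = (113^1)^2 ≡ 113^2 = 12769 ≡ 34 (mod 283)
113^4 = (113^2)^2 ≡ 34^2 = 1156 ≡ 24 (mod 283)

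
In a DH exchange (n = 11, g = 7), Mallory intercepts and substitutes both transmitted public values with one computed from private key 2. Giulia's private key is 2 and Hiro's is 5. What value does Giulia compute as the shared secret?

Giulia receives Mallory's public value M = 7^2 mod 11 instead of the honest one.
7^1 ≡ 7 (mod 11)
7^2 = (7^1)^2 ≡ 7^2 = 49 ≡ 5 (mod 11)
So M = 5. Giulia computes K = M^2 mod 11.
5^1 ≡ 5 (mod 11)
5^2 = (5^1)^2 ≡ 5^2 = 25 ≡ 3 (mod 11)

3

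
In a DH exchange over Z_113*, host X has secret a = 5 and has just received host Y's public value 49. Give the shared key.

Shared key K = 49^5 mod 113.
49^1 ≡ 49 (mod 113)
49^2 = (49^1)^2 ≡ 49^2 = 2401 ≡ 28 (mod 113)
49^4 = (49^2)^2 ≡ 28^2 = 784 ≡ 106 (mod 113)
49^5 = 49^4 · 49^1 ≡ 106 · 49 ≡ 109 (mod 113).

109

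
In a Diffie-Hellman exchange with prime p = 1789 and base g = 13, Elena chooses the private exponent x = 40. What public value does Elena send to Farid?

104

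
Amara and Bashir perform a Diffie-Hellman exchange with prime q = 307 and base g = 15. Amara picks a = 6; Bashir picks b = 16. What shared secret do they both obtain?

149

Bashir sends B = g^b mod q = 15^16 mod 307.
15^1 ≡ 15 (mod 307)
15^2 = (15^1)^2 ≡ 15^2 = 225 ≡ 225 (mod 307)
15^4 = (15^2)^2 ≡ 225^2 = 50625 ≡ 277 (mod 307)
15^8 = (15^4)^2 ≡ 277^2 = 76729 ≡ 286 (mod 307)
15^16 = (15^8)^2 ≡ 286^2 = 81796 ≡ 134 (mod 307)
So B = 134. Amara then computes K = B^a mod q = 134^6 mod 307.
134^1 ≡ 134 (mod 307)
134^2 = (134^1)^2 ≡ 134^2 = 17956 ≡ 150 (mod 307)
134^4 = (134^2)^2 ≡ 150^2 = 22500 ≡ 89 (mod 307)
134^6 = 134^4 · 134^2 ≡ 89 · 150 ≡ 149 (mod 307).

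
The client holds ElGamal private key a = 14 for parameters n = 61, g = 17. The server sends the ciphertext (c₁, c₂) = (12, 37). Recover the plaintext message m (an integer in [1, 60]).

Shared mask s = c₁^a mod n = 12^14 mod 61.
12^1 ≡ 12 (mod 61)
12^2 = (12^1)^2 ≡ 12^2 = 144 ≡ 22 (mod 61)
12^4 = (12^2)^2 ≡ 22^2 = 484 ≡ 57 (mod 61)
12^8 = (12^4)^2 ≡ 57^2 = 3249 ≡ 16 (mod 61)
12^14 = 12^8 · 12^4 · 12^2 ≡ 16 · 57 · 22 ≡ 56 (mod 61).
So s = 56; s⁻¹ ≡ 12 (mod 61).
m = c₂ · s⁻¹ mod 61 = 37 · 12 mod 61 = 17.

17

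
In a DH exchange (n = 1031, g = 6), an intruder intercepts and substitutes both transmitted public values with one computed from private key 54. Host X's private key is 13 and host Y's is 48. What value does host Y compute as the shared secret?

Host Y receives an intruder's public value M = 6^54 mod 1031 instead of the honest one.
6^1 ≡ 6 (mod 1031)
6^2 = (6^1)^2 ≡ 6^2 = 36 ≡ 36 (mod 1031)
6^4 = (6^2)^2 ≡ 36^2 = 1296 ≡ 265 (mod 1031)
6^8 = (6^4)^2 ≡ 265^2 = 70225 ≡ 117 (mod 1031)
6^16 = (6^8)^2 ≡ 117^2 = 13689 ≡ 286 (mod 1031)
6^32 = (6^16)^2 ≡ 286^2 = 81796 ≡ 347 (mod 1031)
6^54 = 6^32 · 6^16 · 6^4 · 6^2 ≡ 347 · 286 · 265 · 36 ≡ 349 (mod 1031).
So M = 349. Host Y computes K = M^48 mod 1031.
349^1 ≡ 349 (mod 1031)
349^2 = (349^1)^2 ≡ 349^2 = 121801 ≡ 143 (mod 1031)
349^4 = (349^2)^2 ≡ 143^2 = 20449 ≡ 860 (mod 1031)
349^8 = (349^4)^2 ≡ 860^2 = 739600 ≡ 373 (mod 1031)
349^16 = (349^8)^2 ≡ 373^2 = 139129 ≡ 975 (mod 1031)
349^32 = (349^16)^2 ≡ 975^2 = 950625 ≡ 43 (mod 1031)
349^48 = 349^32 · 349^16 ≡ 43 · 975 ≡ 685 (mod 1031).

685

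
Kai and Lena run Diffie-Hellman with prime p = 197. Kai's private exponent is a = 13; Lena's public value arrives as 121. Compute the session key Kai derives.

9

Shared key K = 121^13 mod 197.
121^1 ≡ 121 (mod 197)
121^2 = (121^1)^2 ≡ 121^2 = 14641 ≡ 63 (mod 197)
121^4 = (121^2)^2 ≡ 63^2 = 3969 ≡ 29 (mod 197)
121^8 = (121^4)^2 ≡ 29^2 = 841 ≡ 53 (mod 197)
121^13 = 121^8 · 121^4 · 121^1 ≡ 53 · 29 · 121 ≡ 9 (mod 197).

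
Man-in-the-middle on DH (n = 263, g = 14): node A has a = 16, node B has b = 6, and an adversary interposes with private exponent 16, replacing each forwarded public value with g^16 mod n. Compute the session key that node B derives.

Node B receives an adversary's public value M = 14^16 mod 263 instead of the honest one.
14^1 ≡ 14 (mod 263)
14^2 = (14^1)^2 ≡ 14^2 = 196 ≡ 196 (mod 263)
14^4 = (14^2)^2 ≡ 196^2 = 38416 ≡ 18 (mod 263)
14^8 = (14^4)^2 ≡ 18^2 = 324 ≡ 61 (mod 263)
14^16 = (14^8)^2 ≡ 61^2 = 3721 ≡ 39 (mod 263)
So M = 39. Node B computes K = M^6 mod 263.
39^1 ≡ 39 (mod 263)
39^2 = (39^1)^2 ≡ 39^2 = 1521 ≡ 206 (mod 263)
39^4 = (39^2)^2 ≡ 206^2 = 42436 ≡ 93 (mod 263)
39^6 = 39^4 · 39^2 ≡ 93 · 206 ≡ 222 (mod 263).

222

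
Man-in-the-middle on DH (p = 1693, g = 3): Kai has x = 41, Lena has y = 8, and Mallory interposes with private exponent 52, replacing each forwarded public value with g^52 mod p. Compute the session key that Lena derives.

Lena receives Mallory's public value M = 3^52 mod 1693 instead of the honest one.
3^1 ≡ 3 (mod 1693)
3^2 = (3^1)^2 ≡ 3^2 = 9 ≡ 9 (mod 1693)
3^4 = (3^2)^2 ≡ 9^2 = 81 ≡ 81 (mod 1693)
3^8 = (3^4)^2 ≡ 81^2 = 6561 ≡ 1482 (mod 1693)
3^16 = (3^8)^2 ≡ 1482^2 = 2196324 ≡ 503 (mod 1693)
3^32 = (3^16)^2 ≡ 503^2 = 253009 ≡ 752 (mod 1693)
3^52 = 3^32 · 3^16 · 3^4 ≡ 752 · 503 · 81 ≡ 515 (mod 1693).
So M = 515. Lena computes K = M^8 mod 1693.
515^1 ≡ 515 (mod 1693)
515^2 = (515^1)^2 ≡ 515^2 = 265225 ≡ 1117 (mod 1693)
515^4 = (515^2)^2 ≡ 1117^2 = 1247689 ≡ 1641 (mod 1693)
515^8 = (515^4)^2 ≡ 1641^2 = 2692881 ≡ 1011 (mod 1693)

1011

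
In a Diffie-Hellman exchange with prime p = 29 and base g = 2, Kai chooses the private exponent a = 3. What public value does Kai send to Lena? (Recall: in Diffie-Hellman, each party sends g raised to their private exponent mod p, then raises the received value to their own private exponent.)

Public value = 2^3 (mod 29).
2^1 ≡ 2 (mod 29)
2^2 = (2^1)^2 ≡ 2^2 = 4 ≡ 4 (mod 29)
2^3 = 2^2 · 2^1 ≡ 4 · 2 ≡ 8 (mod 29).

8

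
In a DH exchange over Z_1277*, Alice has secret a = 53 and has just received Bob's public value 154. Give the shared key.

457

Shared key K = 154^53 mod 1277.
154^1 ≡ 154 (mod 1277)
154^2 = (154^1)^2 ≡ 154^2 = 23716 ≡ 730 (mod 1277)
154^4 = (154^2)^2 ≡ 730^2 = 532900 ≡ 391 (mod 1277)
154^8 = (154^4)^2 ≡ 391^2 = 152881 ≡ 918 (mod 1277)
154^16 = (154^8)^2 ≡ 918^2 = 842724 ≡ 1181 (mod 1277)
154^32 = (154^16)^2 ≡ 1181^2 = 1394761 ≡ 277 (mod 1277)
154^53 = 154^32 · 154^16 · 154^4 · 154^1 ≡ 277 · 1181 · 391 · 154 ≡ 457 (mod 1277).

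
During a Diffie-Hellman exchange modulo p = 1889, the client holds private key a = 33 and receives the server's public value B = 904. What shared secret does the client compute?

Shared key K = 904^33 mod 1889.
904^1 ≡ 904 (mod 1889)
904^2 = (904^1)^2 ≡ 904^2 = 817216 ≡ 1168 (mod 1889)
904^4 = (904^2)^2 ≡ 1168^2 = 1364224 ≡ 366 (mod 1889)
904^8 = (904^4)^2 ≡ 366^2 = 133956 ≡ 1726 (mod 1889)
904^16 = (904^8)^2 ≡ 1726^2 = 2979076 ≡ 123 (mod 1889)
904^32 = (904^16)^2 ≡ 123^2 = 15129 ≡ 17 (mod 1889)
904^33 = 904^32 · 904^1 ≡ 17 · 904 ≡ 256 (mod 1889).

256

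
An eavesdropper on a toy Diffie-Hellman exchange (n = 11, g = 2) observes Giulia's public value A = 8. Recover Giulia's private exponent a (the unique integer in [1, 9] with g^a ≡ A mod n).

3

Try successive powers of 2 modulo 11:
2^1 ≡ 2
2^2 ≡ 4
2^3 ≡ 8
Found: a = 3.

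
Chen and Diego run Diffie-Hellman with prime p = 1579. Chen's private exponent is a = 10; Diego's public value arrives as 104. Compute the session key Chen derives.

Shared key K = 104^10 mod 1579.
104^1 ≡ 104 (mod 1579)
104^2 = (104^1)^2 ≡ 104^2 = 10816 ≡ 1342 (mod 1579)
104^4 = (104^2)^2 ≡ 1342^2 = 1800964 ≡ 904 (mod 1579)
104^8 = (104^4)^2 ≡ 904^2 = 817216 ≡ 873 (mod 1579)
104^10 = 104^8 · 104^2 ≡ 873 · 1342 ≡ 1527 (mod 1579).

1527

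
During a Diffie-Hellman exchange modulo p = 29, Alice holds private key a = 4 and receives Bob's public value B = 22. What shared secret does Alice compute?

Shared key K = 22^4 mod 29.
22^1 ≡ 22 (mod 29)
22^2 = (22^1)^2 ≡ 22^2 = 484 ≡ 20 (mod 29)
22^4 = (22^2)^2 ≡ 20^2 = 400 ≡ 23 (mod 29)

23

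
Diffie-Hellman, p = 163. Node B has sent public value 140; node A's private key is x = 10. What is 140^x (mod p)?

140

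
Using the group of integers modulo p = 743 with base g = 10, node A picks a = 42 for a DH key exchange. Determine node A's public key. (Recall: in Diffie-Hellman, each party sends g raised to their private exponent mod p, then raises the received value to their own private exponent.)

Public value = 10^42 (mod 743).
10^1 ≡ 10 (mod 743)
10^2 = (10^1)^2 ≡ 10^2 = 100 ≡ 100 (mod 743)
10^4 = (10^2)^2 ≡ 100^2 = 10000 ≡ 341 (mod 743)
10^8 = (10^4)^2 ≡ 341^2 = 116281 ≡ 373 (mod 743)
10^16 = (10^8)^2 ≡ 373^2 = 139129 ≡ 188 (mod 743)
10^32 = (10^16)^2 ≡ 188^2 = 35344 ≡ 423 (mod 743)
10^42 = 10^32 · 10^8 · 10^2 ≡ 423 · 373 · 100 ≡ 295 (mod 743).

295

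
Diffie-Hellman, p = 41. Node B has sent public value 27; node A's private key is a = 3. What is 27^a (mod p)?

3

Shared key K = 27^3 mod 41.
27^1 ≡ 27 (mod 41)
27^2 = (27^1)^2 ≡ 27^2 = 729 ≡ 32 (mod 41)
27^3 = 27^2 · 27^1 ≡ 32 · 27 ≡ 3 (mod 41).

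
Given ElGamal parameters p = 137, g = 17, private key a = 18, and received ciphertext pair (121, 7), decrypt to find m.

9

Shared mask s = c₁^a mod p = 121^18 mod 137.
121^1 ≡ 121 (mod 137)
121^2 = (121^1)^2 ≡ 121^2 = 14641 ≡ 119 (mod 137)
121^4 = (121^2)^2 ≡ 119^2 = 14161 ≡ 50 (mod 137)
121^8 = (121^4)^2 ≡ 50^2 = 2500 ≡ 34 (mod 137)
121^16 = (121^8)^2 ≡ 34^2 = 1156 ≡ 60 (mod 137)
121^18 = 121^16 · 121^2 ≡ 60 · 119 ≡ 16 (mod 137).
So s = 16; s⁻¹ ≡ 60 (mod 137).
m = c₂ · s⁻¹ mod 137 = 7 · 60 mod 137 = 9.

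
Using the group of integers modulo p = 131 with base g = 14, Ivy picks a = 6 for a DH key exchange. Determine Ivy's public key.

49

Public value = 14^6 mod 131.
14^1 ≡ 14 (mod 131)
14^2 = (14^1)^2 ≡ 14^2 = 196 ≡ 65 (mod 131)
14^4 = (14^2)^2 ≡ 65^2 = 4225 ≡ 33 (mod 131)
14^6 = 14^4 · 14^2 ≡ 33 · 65 ≡ 49 (mod 131).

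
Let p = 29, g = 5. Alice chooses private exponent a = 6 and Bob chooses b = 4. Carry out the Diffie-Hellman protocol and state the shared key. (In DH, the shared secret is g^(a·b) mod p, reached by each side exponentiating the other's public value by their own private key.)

Bob sends B = g^b mod p = 5^4 mod 29.
5^1 ≡ 5 (mod 29)
5^2 = (5^1)^2 ≡ 5^2 = 25 ≡ 25 (mod 29)
5^4 = (5^2)^2 ≡ 25^2 = 625 ≡ 16 (mod 29)
So B = 16. Alice then computes K = B^a mod p = 16^6 mod 29.
16^1 ≡ 16 (mod 29)
16^2 = (16^1)^2 ≡ 16^2 = 256 ≡ 24 (mod 29)
16^4 = (16^2)^2 ≡ 24^2 = 576 ≡ 25 (mod 29)
16^6 = 16^4 · 16^2 ≡ 25 · 24 ≡ 20 (mod 29).

20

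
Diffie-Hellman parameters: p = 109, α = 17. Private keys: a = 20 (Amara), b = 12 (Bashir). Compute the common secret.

45

Amara sends A = α^a mod p = 17^20 mod 109.
17^1 ≡ 17 (mod 109)
17^2 = (17^1)^2 ≡ 17^2 = 289 ≡ 71 (mod 109)
17^4 = (17^2)^2 ≡ 71^2 = 5041 ≡ 27 (mod 109)
17^8 = (17^4)^2 ≡ 27^2 = 729 ≡ 75 (mod 109)
17^16 = (17^8)^2 ≡ 75^2 = 5625 ≡ 66 (mod 109)
17^20 = 17^16 · 17^4 ≡ 66 · 27 ≡ 38 (mod 109).
So A = 38. Bashir then computes K = A^b mod p = 38^12 mod 109.
38^1 ≡ 38 (mod 109)
38^2 = (38^1)^2 ≡ 38^2 = 1444 ≡ 27 (mod 109)
38^4 = (38^2)^2 ≡ 27^2 = 729 ≡ 75 (mod 109)
38^8 = (38^4)^2 ≡ 75^2 = 5625 ≡ 66 (mod 109)
38^12 = 38^8 · 38^4 ≡ 66 · 75 ≡ 45 (mod 109).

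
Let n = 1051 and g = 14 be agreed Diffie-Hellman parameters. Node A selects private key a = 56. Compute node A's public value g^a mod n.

Public value = 14^56 mod 1051.
14^1 ≡ 14 (mod 1051)
14^2 = (14^1)^2 ≡ 14^2 = 196 ≡ 196 (mod 1051)
14^4 = (14^2)^2 ≡ 196^2 = 38416 ≡ 580 (mod 1051)
14^8 = (14^4)^2 ≡ 580^2 = 336400 ≡ 80 (mod 1051)
14^16 = (14^8)^2 ≡ 80^2 = 6400 ≡ 94 (mod 1051)
14^32 = (14^16)^2 ≡ 94^2 = 8836 ≡ 428 (mod 1051)
14^56 = 14^32 · 14^16 · 14^8 ≡ 428 · 94 · 80 ≡ 398 (mod 1051).

398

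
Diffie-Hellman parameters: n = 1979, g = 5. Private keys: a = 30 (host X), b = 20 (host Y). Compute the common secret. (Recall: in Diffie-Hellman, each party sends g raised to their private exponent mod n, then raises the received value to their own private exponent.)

1685

Host X sends A = g^a mod n = 5^30 mod 1979.
5^1 ≡ 5 (mod 1979)
5^2 = (5^1)^2 ≡ 5^2 = 25 ≡ 25 (mod 1979)
5^4 = (5^2)^2 ≡ 25^2 = 625 ≡ 625 (mod 1979)
5^8 = (5^4)^2 ≡ 625^2 = 390625 ≡ 762 (mod 1979)
5^16 = (5^8)^2 ≡ 762^2 = 580644 ≡ 797 (mod 1979)
5^30 = 5^16 · 5^8 · 5^4 · 5^2 ≡ 797 · 762 · 625 · 25 ≡ 1977 (mod 1979).
So A = 1977. Host Y then computes K = A^b mod n = 1977^20 mod 1979.
1977^1 ≡ 1977 (mod 1979)
1977^2 = (1977^1)^2 ≡ 1977^2 = 3908529 ≡ 4 (mod 1979)
1977^4 = (1977^2)^2 ≡ 4^2 = 16 ≡ 16 (mod 1979)
1977^8 = (1977^4)^2 ≡ 16^2 = 256 ≡ 256 (mod 1979)
1977^16 = (1977^8)^2 ≡ 256^2 = 65536 ≡ 229 (mod 1979)
1977^20 = 1977^16 · 1977^4 ≡ 229 · 16 ≡ 1685 (mod 1979).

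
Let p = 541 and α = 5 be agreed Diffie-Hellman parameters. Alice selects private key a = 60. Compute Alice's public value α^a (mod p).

15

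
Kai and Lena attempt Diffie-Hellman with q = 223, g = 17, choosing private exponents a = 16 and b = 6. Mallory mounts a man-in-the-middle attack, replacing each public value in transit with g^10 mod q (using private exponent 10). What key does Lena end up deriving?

41

Lena receives Mallory's public value M = 17^10 mod 223 instead of the honest one.
17^1 ≡ 17 (mod 223)
17^2 = (17^1)^2 ≡ 17^2 = 289 ≡ 66 (mod 223)
17^4 = (17^2)^2 ≡ 66^2 = 4356 ≡ 119 (mod 223)
17^8 = (17^4)^2 ≡ 119^2 = 14161 ≡ 112 (mod 223)
17^10 = 17^8 · 17^2 ≡ 112 · 66 ≡ 33 (mod 223).
So M = 33. Lena computes K = M^6 mod 223.
33^1 ≡ 33 (mod 223)
33^2 = (33^1)^2 ≡ 33^2 = 1089 ≡ 197 (mod 223)
33^4 = (33^2)^2 ≡ 197^2 = 38809 ≡ 7 (mod 223)
33^6 = 33^4 · 33^2 ≡ 7 · 197 ≡ 41 (mod 223).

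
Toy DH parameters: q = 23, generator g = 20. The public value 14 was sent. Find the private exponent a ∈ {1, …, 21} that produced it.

Try successive powers of 20 modulo 23:
20^1 ≡ 20
20^2 ≡ 9
20^3 ≡ 19
20^4 ≡ 12
20^5 ≡ 10
20^6 ≡ 16
20^7 ≡ 21
20^8 ≡ 6
20^9 ≡ 5
20^10 ≡ 8
20^11 ≡ 22
20^12 ≡ 3
20^13 ≡ 14
Found: a = 13.

13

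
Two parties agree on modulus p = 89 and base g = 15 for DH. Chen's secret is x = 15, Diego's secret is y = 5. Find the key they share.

Diego sends B = g^y mod p = 15^5 mod 89.
15^1 ≡ 15 (mod 89)
15^2 = (15^1)^2 ≡ 15^2 = 225 ≡ 47 (mod 89)
15^4 = (15^2)^2 ≡ 47^2 = 2209 ≡ 73 (mod 89)
15^5 = 15^4 · 15^1 ≡ 73 · 15 ≡ 27 (mod 89).
So B = 27. Chen then computes K = B^x mod p = 27^15 mod 89.
27^1 ≡ 27 (mod 89)
27^2 = (27^1)^2 ≡ 27^2 = 729 ≡ 17 (mod 89)
27^4 = (27^2)^2 ≡ 17^2 = 289 ≡ 22 (mod 89)
27^8 = (27^4)^2 ≡ 22^2 = 484 ≡ 39 (mod 89)
27^15 = 27^8 · 27^4 · 27^2 · 27^1 ≡ 39 · 22 · 17 · 27 ≡ 86 (mod 89).

86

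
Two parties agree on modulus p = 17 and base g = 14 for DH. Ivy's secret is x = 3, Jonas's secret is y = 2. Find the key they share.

15

Ivy sends A = g^x mod p = 14^3 mod 17.
14^1 ≡ 14 (mod 17)
14^2 = (14^1)^2 ≡ 14^2 = 196 ≡ 9 (mod 17)
14^3 = 14^2 · 14^1 ≡ 9 · 14 ≡ 7 (mod 17).
So A = 7. Jonas then computes K = A^y mod p = 7^2 mod 17.
7^1 ≡ 7 (mod 17)
7^2 = (7^1)^2 ≡ 7^2 = 49 ≡ 15 (mod 17)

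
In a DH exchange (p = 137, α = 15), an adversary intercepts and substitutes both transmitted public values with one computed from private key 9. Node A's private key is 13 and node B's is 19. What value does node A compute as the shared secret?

Node A receives an adversary's public value M = 15^9 mod 137 instead of the honest one.
15^1 ≡ 15 (mod 137)
15^2 = (15^1)^2 ≡ 15^2 = 225 ≡ 88 (mod 137)
15^4 = (15^2)^2 ≡ 88^2 = 7744 ≡ 72 (mod 137)
15^8 = (15^4)^2 ≡ 72^2 = 5184 ≡ 115 (mod 137)
15^9 = 15^8 · 15^1 ≡ 115 · 15 ≡ 81 (mod 137).
So M = 81. Node A computes K = M^13 mod 137.
81^1 ≡ 81 (mod 137)
81^2 = (81^1)^2 ≡ 81^2 = 6561 ≡ 122 (mod 137)
81^4 = (81^2)^2 ≡ 122^2 = 14884 ≡ 88 (mod 137)
81^8 = (81^4)^2 ≡ 88^2 = 7744 ≡ 72 (mod 137)
81^13 = 81^8 · 81^4 · 81^1 ≡ 72 · 88 · 81 ≡ 14 (mod 137).

14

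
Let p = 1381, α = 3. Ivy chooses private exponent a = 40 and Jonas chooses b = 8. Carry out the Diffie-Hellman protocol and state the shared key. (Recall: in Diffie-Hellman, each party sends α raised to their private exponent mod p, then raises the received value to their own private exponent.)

1035

Jonas sends B = α^b mod p = 3^8 mod 1381.
3^1 ≡ 3 (mod 1381)
3^2 = (3^1)^2 ≡ 3^2 = 9 ≡ 9 (mod 1381)
3^4 = (3^2)^2 ≡ 9^2 = 81 ≡ 81 (mod 1381)
3^8 = (3^4)^2 ≡ 81^2 = 6561 ≡ 1037 (mod 1381)
So B = 1037. Ivy then computes K = B^a mod p = 1037^40 mod 1381.
1037^1 ≡ 1037 (mod 1381)
1037^2 = (1037^1)^2 ≡ 1037^2 = 1075369 ≡ 951 (mod 1381)
1037^4 = (1037^2)^2 ≡ 951^2 = 904401 ≡ 1227 (mod 1381)
1037^8 = (1037^4)^2 ≡ 1227^2 = 1505529 ≡ 239 (mod 1381)
1037^16 = (1037^8)^2 ≡ 239^2 = 57121 ≡ 500 (mod 1381)
1037^32 = (1037^16)^2 ≡ 500^2 = 250000 ≡ 39 (mod 1381)
1037^40 = 1037^32 · 1037^8 ≡ 39 · 239 ≡ 1035 (mod 1381).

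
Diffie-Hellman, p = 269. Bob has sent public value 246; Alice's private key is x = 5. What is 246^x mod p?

20

Shared key K = 246^5 mod 269.
246^1 ≡ 246 (mod 269)
246^2 = (246^1)^2 ≡ 246^2 = 60516 ≡ 260 (mod 269)
246^4 = (246^2)^2 ≡ 260^2 = 67600 ≡ 81 (mod 269)
246^5 = 246^4 · 246^1 ≡ 81 · 246 ≡ 20 (mod 269).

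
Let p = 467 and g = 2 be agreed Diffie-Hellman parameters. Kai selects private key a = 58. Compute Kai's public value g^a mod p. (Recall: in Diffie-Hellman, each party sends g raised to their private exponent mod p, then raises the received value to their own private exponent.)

Public value = 2^58 mod 467.
2^1 ≡ 2 (mod 467)
2^2 = (2^1)^2 ≡ 2^2 = 4 ≡ 4 (mod 467)
2^4 = (2^2)^2 ≡ 4^2 = 16 ≡ 16 (mod 467)
2^8 = (2^4)^2 ≡ 16^2 = 256 ≡ 256 (mod 467)
2^16 = (2^8)^2 ≡ 256^2 = 65536 ≡ 156 (mod 467)
2^32 = (2^16)^2 ≡ 156^2 = 24336 ≡ 52 (mod 467)
2^58 = 2^32 · 2^16 · 2^8 · 2^2 ≡ 52 · 156 · 256 · 4 ≡ 159 (mod 467).

159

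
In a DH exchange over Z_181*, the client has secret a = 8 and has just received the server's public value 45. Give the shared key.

13

Shared key K = 45^8 mod 181.
45^1 ≡ 45 (mod 181)
45^2 = (45^1)^2 ≡ 45^2 = 2025 ≡ 34 (mod 181)
45^4 = (45^2)^2 ≡ 34^2 = 1156 ≡ 70 (mod 181)
45^8 = (45^4)^2 ≡ 70^2 = 4900 ≡ 13 (mod 181)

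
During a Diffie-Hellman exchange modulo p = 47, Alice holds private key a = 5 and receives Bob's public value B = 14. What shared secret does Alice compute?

3

Shared key K = 14^5 mod 47.
14^1 ≡ 14 (mod 47)
14^2 = (14^1)^2 ≡ 14^2 = 196 ≡ 8 (mod 47)
14^4 = (14^2)^2 ≡ 8^2 = 64 ≡ 17 (mod 47)
14^5 = 14^4 · 14^1 ≡ 17 · 14 ≡ 3 (mod 47).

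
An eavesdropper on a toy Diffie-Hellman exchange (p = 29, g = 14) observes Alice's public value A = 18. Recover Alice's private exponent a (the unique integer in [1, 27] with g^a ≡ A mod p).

3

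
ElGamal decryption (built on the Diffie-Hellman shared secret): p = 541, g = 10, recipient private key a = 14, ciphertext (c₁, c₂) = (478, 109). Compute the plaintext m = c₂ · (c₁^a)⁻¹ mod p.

Shared mask s = c₁^a mod p = 478^14 mod 541.
478^1 ≡ 478 (mod 541)
478^2 = (478^1)^2 ≡ 478^2 = 228484 ≡ 182 (mod 541)
478^4 = (478^2)^2 ≡ 182^2 = 33124 ≡ 123 (mod 541)
478^8 = (478^4)^2 ≡ 123^2 = 15129 ≡ 522 (mod 541)
478^14 = 478^8 · 478^4 · 478^2 ≡ 522 · 123 · 182 ≡ 433 (mod 541).
So s = 433; s⁻¹ ≡ 5 (mod 541).
m = c₂ · s⁻¹ mod 541 = 109 · 5 mod 541 = 4.

4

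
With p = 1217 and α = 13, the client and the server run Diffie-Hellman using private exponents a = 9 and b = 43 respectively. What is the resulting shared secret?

1111

The server sends B = α^b mod p = 13^43 mod 1217.
13^1 ≡ 13 (mod 1217)
13^2 = (13^1)^2 ≡ 13^2 = 169 ≡ 169 (mod 1217)
13^4 = (13^2)^2 ≡ 169^2 = 28561 ≡ 570 (mod 1217)
13^8 = (13^4)^2 ≡ 570^2 = 324900 ≡ 1178 (mod 1217)
13^16 = (13^8)^2 ≡ 1178^2 = 1387684 ≡ 304 (mod 1217)
13^32 = (13^16)^2 ≡ 304^2 = 92416 ≡ 1141 (mod 1217)
13^43 = 13^32 · 13^8 · 13^2 · 13^1 ≡ 1141 · 1178 · 169 · 13 ≡ 958 (mod 1217).
So B = 958. The client then computes K = B^a mod p = 958^9 mod 1217.
958^1 ≡ 958 (mod 1217)
958^2 = (958^1)^2 ≡ 958^2 = 917764 ≡ 146 (mod 1217)
958^4 = (958^2)^2 ≡ 146^2 = 21316 ≡ 627 (mod 1217)
958^8 = (958^4)^2 ≡ 627^2 = 393129 ≡ 38 (mod 1217)
958^9 = 958^8 · 958^1 ≡ 38 · 958 ≡ 1111 (mod 1217).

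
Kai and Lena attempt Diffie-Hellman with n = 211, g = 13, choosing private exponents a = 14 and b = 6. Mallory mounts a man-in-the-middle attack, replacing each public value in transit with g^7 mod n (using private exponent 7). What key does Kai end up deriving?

Kai receives Mallory's public value M = 13^7 mod 211 instead of the honest one.
13^1 ≡ 13 (mod 211)
13^2 = (13^1)^2 ≡ 13^2 = 169 ≡ 169 (mod 211)
13^4 = (13^2)^2 ≡ 169^2 = 28561 ≡ 76 (mod 211)
13^7 = 13^4 · 13^2 · 13^1 ≡ 76 · 169 · 13 ≡ 71 (mod 211).
So M = 71. Kai computes K = M^14 mod 211.
71^1 ≡ 71 (mod 211)
71^2 = (71^1)^2 ≡ 71^2 = 5041 ≡ 188 (mod 211)
71^4 = (71^2)^2 ≡ 188^2 = 35344 ≡ 107 (mod 211)
71^8 = (71^4)^2 ≡ 107^2 = 11449 ≡ 55 (mod 211)
71^14 = 71^8 · 71^4 · 71^2 ≡ 55 · 107 · 188 ≡ 107 (mod 211).

107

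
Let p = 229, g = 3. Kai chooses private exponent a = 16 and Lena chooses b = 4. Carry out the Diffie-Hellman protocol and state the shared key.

126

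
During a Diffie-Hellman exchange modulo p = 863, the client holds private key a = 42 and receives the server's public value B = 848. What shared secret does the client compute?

695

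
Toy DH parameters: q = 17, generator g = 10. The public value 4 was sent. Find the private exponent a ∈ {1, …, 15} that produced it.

Try successive powers of 10 modulo 17:
10^1 ≡ 10
10^2 ≡ 15
10^3 ≡ 14
10^4 ≡ 4
Found: a = 4.

4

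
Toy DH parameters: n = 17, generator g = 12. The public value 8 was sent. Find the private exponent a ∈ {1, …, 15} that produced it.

2

Try successive powers of 12 modulo 17:
12^1 ≡ 12
12^2 ≡ 8
Found: a = 2.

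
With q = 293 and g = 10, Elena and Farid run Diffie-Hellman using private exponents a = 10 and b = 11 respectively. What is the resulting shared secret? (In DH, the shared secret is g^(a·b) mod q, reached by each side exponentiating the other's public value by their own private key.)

Farid sends B = g^b mod q = 10^11 mod 293.
10^1 ≡ 10 (mod 293)
10^2 = (10^1)^2 ≡ 10^2 = 100 ≡ 100 (mod 293)
10^4 = (10^2)^2 ≡ 100^2 = 10000 ≡ 38 (mod 293)
10^8 = (10^4)^2 ≡ 38^2 = 1444 ≡ 272 (mod 293)
10^11 = 10^8 · 10^2 · 10^1 ≡ 272 · 100 · 10 ≡ 96 (mod 293).
So B = 96. Elena then computes K = B^a mod q = 96^10 mod 293.
96^1 ≡ 96 (mod 293)
96^2 = (96^1)^2 ≡ 96^2 = 9216 ≡ 133 (mod 293)
96^4 = (96^2)^2 ≡ 133^2 = 17689 ≡ 109 (mod 293)
96^8 = (96^4)^2 ≡ 109^2 = 11881 ≡ 161 (mod 293)
96^10 = 96^8 · 96^2 ≡ 161 · 133 ≡ 24 (mod 293).

24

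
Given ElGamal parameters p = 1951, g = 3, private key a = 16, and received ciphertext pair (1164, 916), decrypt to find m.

1211

Shared mask s = c₁^a mod p = 1164^16 mod 1951.
1164^1 ≡ 1164 (mod 1951)
1164^2 = (1164^1)^2 ≡ 1164^2 = 1354896 ≡ 902 (mod 1951)
1164^4 = (1164^2)^2 ≡ 902^2 = 813604 ≡ 37 (mod 1951)
1164^8 = (1164^4)^2 ≡ 37^2 = 1369 ≡ 1369 (mod 1951)
1164^16 = (1164^8)^2 ≡ 1369^2 = 1874161 ≡ 1201 (mod 1951)
So s = 1201; s⁻¹ ≡ 783 (mod 1951).
m = c₂ · s⁻¹ mod 1951 = 916 · 783 mod 1951 = 1211.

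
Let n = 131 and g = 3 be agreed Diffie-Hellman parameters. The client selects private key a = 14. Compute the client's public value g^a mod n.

Public value = 3^14 mod 131.
3^1 ≡ 3 (mod 131)
3^2 = (3^1)^2 ≡ 3^2 = 9 ≡ 9 (mod 131)
3^4 = (3^2)^2 ≡ 9^2 = 81 ≡ 81 (mod 131)
3^8 = (3^4)^2 ≡ 81^2 = 6561 ≡ 11 (mod 131)
3^14 = 3^8 · 3^4 · 3^2 ≡ 11 · 81 · 9 ≡ 28 (mod 131).

28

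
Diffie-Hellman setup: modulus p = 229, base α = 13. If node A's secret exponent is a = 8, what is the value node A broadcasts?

203

Public value = 13^8 (mod 229).
13^1 ≡ 13 (mod 229)
13^2 = (13^1)^2 ≡ 13^2 = 169 ≡ 169 (mod 229)
13^4 = (13^2)^2 ≡ 169^2 = 28561 ≡ 165 (mod 229)
13^8 = (13^4)^2 ≡ 165^2 = 27225 ≡ 203 (mod 229)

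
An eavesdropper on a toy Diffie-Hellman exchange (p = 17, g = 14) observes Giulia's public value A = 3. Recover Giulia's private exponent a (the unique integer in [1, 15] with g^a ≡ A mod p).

9

Try successive powers of 14 modulo 17:
14^1 ≡ 14
14^2 ≡ 9
14^3 ≡ 7
14^4 ≡ 13
14^5 ≡ 12
14^6 ≡ 15
14^7 ≡ 6
14^8 ≡ 16
14^9 ≡ 3
Found: a = 9.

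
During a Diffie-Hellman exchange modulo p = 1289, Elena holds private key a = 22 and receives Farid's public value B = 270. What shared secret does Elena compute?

Shared key K = 270^22 mod 1289.
270^1 ≡ 270 (mod 1289)
270^2 = (270^1)^2 ≡ 270^2 = 72900 ≡ 716 (mod 1289)
270^4 = (270^2)^2 ≡ 716^2 = 512656 ≡ 923 (mod 1289)
270^8 = (270^4)^2 ≡ 923^2 = 851929 ≡ 1189 (mod 1289)
270^16 = (270^8)^2 ≡ 1189^2 = 1413721 ≡ 977 (mod 1289)
270^22 = 270^16 · 270^4 · 270^2 ≡ 977 · 923 · 716 ≡ 202 (mod 1289).

202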